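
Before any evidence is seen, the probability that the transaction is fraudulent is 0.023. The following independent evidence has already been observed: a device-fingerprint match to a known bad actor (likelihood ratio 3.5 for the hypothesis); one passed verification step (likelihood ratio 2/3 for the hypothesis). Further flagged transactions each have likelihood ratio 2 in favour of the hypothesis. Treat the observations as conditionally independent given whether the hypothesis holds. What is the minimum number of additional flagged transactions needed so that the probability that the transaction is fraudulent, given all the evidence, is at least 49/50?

10

Prior odds = 0.023/0.977 = 23/977.
Combined Bayes factor of the evidence already in hand = 3.5 × (2/3) = 7/3.
Odds after that evidence = (23/977) × 7/3 = 161/2931.
Target odds = 0.98/0.02 = 49.
Need 2ⁿ ≥ 49 ÷ (161/2931) = 20517/23.
2⁹ = 512 falls short of 20517/23 but 2¹⁰ = 1024 reaches it, so n = 10.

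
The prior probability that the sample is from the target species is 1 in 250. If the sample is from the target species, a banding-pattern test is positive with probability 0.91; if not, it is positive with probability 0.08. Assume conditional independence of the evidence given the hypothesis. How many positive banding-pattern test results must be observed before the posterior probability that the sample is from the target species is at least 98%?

Prior odds: 0.004 ÷ 0.996 = 1/249.
Likelihood ratio of a positive = 0.91/0.08 = 11.375.
Target posterior odds = 0.98/0.02 = 49.
Need (1/249) × 11.375ⁿ ≥ 49, i.e. 11.375ⁿ ≥ 12201.
11.375³ = 753571/512 falls short of 12201 but 11.375⁴ = 68574961/4096 reaches it, so n = 4.

4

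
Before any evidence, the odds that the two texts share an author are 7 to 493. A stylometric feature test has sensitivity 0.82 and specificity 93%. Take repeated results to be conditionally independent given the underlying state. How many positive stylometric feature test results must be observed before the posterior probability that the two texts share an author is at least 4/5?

3

Prior odds = 7/493.
False-positive rate = 1 − 0.93 = 0.07; likelihood ratio of a positive = 0.82/0.07 = 82/7.
Target posterior odds = 0.8/0.2 = 4.
Need (7/493) × (82/7)ⁿ ≥ 4, i.e. (82/7)ⁿ ≥ 1972/7.
(82/7)² = 6724/49 falls short of 1972/7 but (82/7)³ = 551368/343 reaches it, so n = 3.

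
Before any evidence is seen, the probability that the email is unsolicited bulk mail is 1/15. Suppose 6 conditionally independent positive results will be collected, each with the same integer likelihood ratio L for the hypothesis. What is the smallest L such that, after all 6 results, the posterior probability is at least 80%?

2

Prior odds = (1/15)/(14/15) = 1/14.
Target odds = 0.8/0.2 = 4.
Need L⁶ ≥ 4 ÷ (1/14) = 56.
1⁶ = 1 < 56 ≤ 64 = 2⁶, so L = 2.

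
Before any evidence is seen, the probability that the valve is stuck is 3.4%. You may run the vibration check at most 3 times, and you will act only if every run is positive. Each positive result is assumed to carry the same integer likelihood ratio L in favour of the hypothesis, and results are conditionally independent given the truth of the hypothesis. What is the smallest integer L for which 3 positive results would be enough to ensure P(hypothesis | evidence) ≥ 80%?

Prior odds = 0.034/0.966 = 17/483.
Target odds = 0.8/0.2 = 4.
Need L³ ≥ 4 ÷ (17/483) = 1932/17.
4³ = 64 < 1932/17 ≤ 125 = 5³, so L = 5.

5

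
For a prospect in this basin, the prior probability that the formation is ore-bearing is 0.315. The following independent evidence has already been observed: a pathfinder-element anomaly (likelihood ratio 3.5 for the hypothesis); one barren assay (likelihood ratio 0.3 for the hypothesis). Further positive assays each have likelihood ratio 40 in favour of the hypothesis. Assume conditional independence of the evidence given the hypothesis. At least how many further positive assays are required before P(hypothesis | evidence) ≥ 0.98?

Prior odds = 0.315/0.685 = 63/137.
Combined Bayes factor of the evidence already in hand = 3.5 × 0.3 = 1.05.
Odds after that evidence = (63/137) × 1.05 = 1323/2740.
Target odds = 0.98/0.02 = 49.
Need 40ⁿ ≥ 49 ÷ (1323/2740) = 2740/27.
40¹ = 40 falls short of 2740/27 but 40² = 1600 reaches it, so n = 2.

2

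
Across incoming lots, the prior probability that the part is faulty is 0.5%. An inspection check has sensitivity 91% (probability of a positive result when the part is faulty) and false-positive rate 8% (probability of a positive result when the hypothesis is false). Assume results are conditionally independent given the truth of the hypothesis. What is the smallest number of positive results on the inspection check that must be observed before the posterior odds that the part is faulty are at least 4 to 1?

Prior odds: 0.005 ÷ 0.995 = 1/199.
Likelihood ratio of a positive result = 0.91/0.08 = 11.375.
Target odds = 4.
Require 11.375ⁿ ≥ 4 ÷ (1/199) = 796.
11.375² = 129.390625 falls short of 796 but 11.375³ = 753571/512 reaches it, so n = 3.

3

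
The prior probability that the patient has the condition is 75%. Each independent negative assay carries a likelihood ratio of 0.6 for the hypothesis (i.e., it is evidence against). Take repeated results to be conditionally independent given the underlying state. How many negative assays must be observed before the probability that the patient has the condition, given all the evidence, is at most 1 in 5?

5

Prior odds = 0.75/0.25 = 3.
Likelihood ratio per negative assay = 0.6.
Target odds: 0.2 ÷ 0.8 = 0.25.
Require 0.6ⁿ ≤ 0.25 ÷ 3 = 1/12.
0.6⁴ = 0.1296 is still above 1/12 but 0.6⁵ = 0.07776 is at or below it, so n = 5.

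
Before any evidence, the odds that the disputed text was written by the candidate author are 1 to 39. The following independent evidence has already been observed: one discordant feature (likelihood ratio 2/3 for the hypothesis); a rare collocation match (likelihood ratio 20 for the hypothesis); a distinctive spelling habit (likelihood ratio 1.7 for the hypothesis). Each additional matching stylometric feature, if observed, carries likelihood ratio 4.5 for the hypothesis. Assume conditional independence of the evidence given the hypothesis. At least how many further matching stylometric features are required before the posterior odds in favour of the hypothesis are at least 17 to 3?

2

Prior odds = 1/39.
Combined Bayes factor of the evidence already in hand = (2/3) × 20 × 1.7 = 68/3.
Odds after that evidence = (1/39) × 68/3 = 68/117.
Target odds = 17/3.
Need 4.5ⁿ ≥ 17/3 ÷ (68/117) = 9.75.
4.5¹ = 4.5 falls short of 9.75 but 4.5² = 20.25 reaches it, so n = 2.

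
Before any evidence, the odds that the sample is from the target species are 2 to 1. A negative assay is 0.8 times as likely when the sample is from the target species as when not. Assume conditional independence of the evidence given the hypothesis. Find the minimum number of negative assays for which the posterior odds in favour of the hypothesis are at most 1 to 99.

24

Prior odds = 2.
Likelihood ratio per negative assay = 0.8.
Target odds = 1/99.
Need 2 × 0.8ⁿ ≤ 1/99, i.e. 0.8ⁿ ≤ 1/198.
0.8²³ ≈0.00590296 is still above 1/198 but 0.8²⁴ ≈0.00472237 is at or below it, so n = 24.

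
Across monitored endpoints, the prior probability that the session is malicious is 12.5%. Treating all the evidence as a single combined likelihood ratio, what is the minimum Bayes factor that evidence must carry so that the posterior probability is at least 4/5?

28

Prior odds = 0.125/0.875 = 1/7.
Target odds = 0.8/0.2 = 4.
Required Bayes factor = 4 ÷ (1/7) = 28.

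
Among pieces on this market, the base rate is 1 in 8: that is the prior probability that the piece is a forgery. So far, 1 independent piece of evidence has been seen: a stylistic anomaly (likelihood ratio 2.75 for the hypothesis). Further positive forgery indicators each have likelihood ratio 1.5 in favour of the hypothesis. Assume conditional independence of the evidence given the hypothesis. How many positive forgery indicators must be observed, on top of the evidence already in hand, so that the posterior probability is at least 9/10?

Prior odds = 0.125/0.875 = 1/7.
Bayes factor of the evidence already in hand = 2.75.
Odds after that evidence = (1/7) × 2.75 = 11/28.
Target odds = 0.9/0.1 = 9.
Need 1.5ⁿ ≥ 9 ÷ (11/28) = 252/11.
1.5⁷ = 17.0859375 falls short of 252/11 but 1.5⁸ = 25.62890625 reaches it, so n = 8.

8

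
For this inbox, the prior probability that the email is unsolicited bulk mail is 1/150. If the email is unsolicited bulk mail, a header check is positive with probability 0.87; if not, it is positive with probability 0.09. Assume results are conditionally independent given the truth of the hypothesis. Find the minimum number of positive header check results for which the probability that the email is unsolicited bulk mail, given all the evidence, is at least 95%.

Prior odds: (1/150) ÷ (149/150) = 1/149.
Likelihood ratio of a positive = 0.87/0.09 = 29/3.
Target odds: 0.95 ÷ 0.05 = 19.
Require (29/3)ⁿ ≥ 19 ÷ (1/149) = 2831.
(29/3)³ = 24389/27 falls short of 2831 but (29/3)⁴ = 707281/81 reaches it, so n = 4.

4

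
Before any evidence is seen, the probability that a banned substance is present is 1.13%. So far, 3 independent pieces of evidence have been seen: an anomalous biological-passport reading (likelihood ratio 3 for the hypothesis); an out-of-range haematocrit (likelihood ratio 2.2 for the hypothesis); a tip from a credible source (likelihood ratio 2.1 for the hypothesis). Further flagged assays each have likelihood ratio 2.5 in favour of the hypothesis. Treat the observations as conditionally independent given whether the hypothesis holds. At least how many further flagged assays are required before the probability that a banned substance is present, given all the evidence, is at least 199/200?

8

Prior odds = 0.0113/0.9887 = 113/9887.
Combined Bayes factor of the evidence already in hand = 3 × 2.2 × 2.1 = 13.86.
Odds after that evidence = (113/9887) × 13.86 = 78309/494350.
Target odds = 0.995/0.005 = 199.
Need 2.5ⁿ ≥ 199 ÷ (78309/494350) = 98375650/78309.
2.5⁷ = 610.3515625 falls short of 98375650/78309 but 2.5⁸ = 390625/256 reaches it, so n = 8.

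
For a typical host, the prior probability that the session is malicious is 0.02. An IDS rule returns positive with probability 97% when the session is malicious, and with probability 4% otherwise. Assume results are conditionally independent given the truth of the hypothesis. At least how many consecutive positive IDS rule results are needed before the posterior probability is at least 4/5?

Prior odds = 0.02/0.98 = 1/49.
Likelihood ratio of a positive result = 0.97/0.04 = 24.25.
Target posterior odds = 0.8/0.2 = 4.
Require 24.25ⁿ ≥ 4 ÷ (1/49) = 196.
24.25¹ = 24.25 falls short of 196 but 24.25² = 588.0625 reaches it, so n = 2.

2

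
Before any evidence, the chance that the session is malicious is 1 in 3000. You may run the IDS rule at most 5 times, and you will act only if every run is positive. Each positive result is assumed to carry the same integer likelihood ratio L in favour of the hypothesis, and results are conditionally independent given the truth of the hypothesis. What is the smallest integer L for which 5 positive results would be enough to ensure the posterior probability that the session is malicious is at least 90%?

8

Prior odds = (1/3000)/(2999/3000) = 1/2999.
Target odds = 0.9/0.1 = 9.
Need L⁵ ≥ 9 ÷ (1/2999) = 26991.
7⁵ = 16807 < 26991 ≤ 32768 = 8⁵, so L = 8.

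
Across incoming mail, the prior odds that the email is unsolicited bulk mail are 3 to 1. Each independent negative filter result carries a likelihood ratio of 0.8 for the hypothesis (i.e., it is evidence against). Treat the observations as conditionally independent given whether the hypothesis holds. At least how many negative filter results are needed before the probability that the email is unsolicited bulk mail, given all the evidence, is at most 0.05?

Prior odds = 3.
Likelihood ratio per negative filter result = 0.8.
Target posterior odds = 0.05/0.95 = 1/19.
Require 0.8ⁿ ≤ 1/19 ÷ 3 = 1/57.
0.8¹⁸ ≈0.0180144 is still above 1/57 but 0.8¹⁹ ≈0.0144115 is at or below it, so n = 19.

19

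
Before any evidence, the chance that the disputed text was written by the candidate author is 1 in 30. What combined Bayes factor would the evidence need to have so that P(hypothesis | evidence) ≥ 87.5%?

203

Prior odds = (1/30)/(29/30) = 1/29.
Target odds = 0.875/0.125 = 7.
Required Bayes factor = 7 ÷ (1/29) = 203.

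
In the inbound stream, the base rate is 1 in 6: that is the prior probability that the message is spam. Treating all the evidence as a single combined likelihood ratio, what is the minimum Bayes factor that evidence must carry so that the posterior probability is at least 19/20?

Prior odds = (1/6)/(5/6) = 0.2.
Target odds = 0.95/0.05 = 19.
Required Bayes factor = 19 ÷ 0.2 = 95.

95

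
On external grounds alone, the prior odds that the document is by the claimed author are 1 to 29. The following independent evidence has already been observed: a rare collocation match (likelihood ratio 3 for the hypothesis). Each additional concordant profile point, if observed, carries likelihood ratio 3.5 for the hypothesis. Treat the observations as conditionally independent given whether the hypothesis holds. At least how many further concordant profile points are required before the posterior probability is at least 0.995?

Prior odds = 1/29.
Bayes factor of the evidence already in hand = 3.
Odds after that evidence = (1/29) × 3 = 3/29.
Target odds = 0.995/0.005 = 199.
Need 3.5ⁿ ≥ 199 ÷ (3/29) = 5771/3.
3.5⁶ = 1838.265625 falls short of 5771/3 but 3.5⁷ = 823543/128 reaches it, so n = 7.

7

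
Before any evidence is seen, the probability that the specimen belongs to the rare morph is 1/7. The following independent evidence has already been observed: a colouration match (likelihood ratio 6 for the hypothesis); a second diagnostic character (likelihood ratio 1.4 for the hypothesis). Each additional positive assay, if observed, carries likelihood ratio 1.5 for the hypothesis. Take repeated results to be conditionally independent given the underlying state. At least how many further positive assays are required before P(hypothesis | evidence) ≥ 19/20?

Prior odds = (1/7)/(6/7) = 1/6.
Combined Bayes factor of the evidence already in hand = 6 × 1.4 = 8.4.
Odds after that evidence = (1/6) × 8.4 = 1.4.
Target odds = 0.95/0.05 = 19.
Need 1.5ⁿ ≥ 19 ÷ 1.4 = 95/7.
1.5⁶ = 11.390625 falls short of 95/7 but 1.5⁷ = 17.0859375 reaches it, so n = 7.

7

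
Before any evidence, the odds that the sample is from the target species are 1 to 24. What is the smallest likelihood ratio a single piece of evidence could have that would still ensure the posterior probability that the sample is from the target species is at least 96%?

Prior odds = 1/24.
Target odds = 0.96/0.04 = 24.
Required Bayes factor = 24 ÷ (1/24) = 576.

576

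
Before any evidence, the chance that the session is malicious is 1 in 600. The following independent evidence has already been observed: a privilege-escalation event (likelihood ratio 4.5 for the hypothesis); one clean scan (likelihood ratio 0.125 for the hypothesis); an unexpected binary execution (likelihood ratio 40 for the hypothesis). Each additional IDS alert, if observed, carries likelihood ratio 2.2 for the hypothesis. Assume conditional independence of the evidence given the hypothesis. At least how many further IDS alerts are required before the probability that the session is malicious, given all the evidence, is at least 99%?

10

Prior odds = (1/600)/(599/600) = 1/599.
Combined Bayes factor of the evidence already in hand = 4.5 × 0.125 × 40 = 22.5.
Odds after that evidence = (1/599) × 22.5 = 45/1198.
Target odds = 0.99/0.01 = 99.
Need 2.2ⁿ ≥ 99 ÷ (45/1198) = 2635.6.
2.2⁹ ≈1207.27 falls short of 2635.6 but 2.2¹⁰ ≈2655.99 reaches it, so n = 10.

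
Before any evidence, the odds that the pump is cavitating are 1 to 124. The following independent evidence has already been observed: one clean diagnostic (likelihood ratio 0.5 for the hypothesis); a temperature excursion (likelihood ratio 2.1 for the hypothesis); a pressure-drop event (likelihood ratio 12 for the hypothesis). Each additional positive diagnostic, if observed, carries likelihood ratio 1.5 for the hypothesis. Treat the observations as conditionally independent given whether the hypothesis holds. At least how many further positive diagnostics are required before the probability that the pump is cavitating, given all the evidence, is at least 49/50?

16

Prior odds = 1/124.
Combined Bayes factor of the evidence already in hand = 0.5 × 2.1 × 12 = 12.6.
Odds after that evidence = (1/124) × 12.6 = 63/620.
Target odds = 0.98/0.02 = 49.
Need 1.5ⁿ ≥ 49 ÷ (63/620) = 4340/9.
1.5¹⁵ = 14348907/32768 falls short of 4340/9 but 1.5¹⁶ = 43046721/65536 reaches it, so n = 16.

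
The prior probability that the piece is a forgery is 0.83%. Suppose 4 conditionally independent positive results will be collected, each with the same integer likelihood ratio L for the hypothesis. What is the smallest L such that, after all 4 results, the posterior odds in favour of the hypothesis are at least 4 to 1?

Prior odds = 0.0083/0.9917 = 83/9917.
Target odds = 4.
Need L⁴ ≥ 4 ÷ (83/9917) = 39668/83.
4⁴ = 256 < 39668/83 ≤ 625 = 5⁴, so L = 5.

5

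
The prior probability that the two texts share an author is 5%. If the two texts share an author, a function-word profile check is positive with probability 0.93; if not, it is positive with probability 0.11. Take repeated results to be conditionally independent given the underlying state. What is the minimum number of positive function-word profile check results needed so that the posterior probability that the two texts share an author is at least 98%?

Prior odds: 0.05 ÷ 0.95 = 1/19.
Likelihood ratio of a positive = 0.93/0.11 = 93/11.
Target posterior odds = 0.98/0.02 = 49.
Need (1/19) × (93/11)ⁿ ≥ 49, i.e. (93/11)ⁿ ≥ 931.
(93/11)³ = 804357/1331 falls short of 931 but (93/11)⁴ = 74805201/14641 reaches it, so n = 4.

4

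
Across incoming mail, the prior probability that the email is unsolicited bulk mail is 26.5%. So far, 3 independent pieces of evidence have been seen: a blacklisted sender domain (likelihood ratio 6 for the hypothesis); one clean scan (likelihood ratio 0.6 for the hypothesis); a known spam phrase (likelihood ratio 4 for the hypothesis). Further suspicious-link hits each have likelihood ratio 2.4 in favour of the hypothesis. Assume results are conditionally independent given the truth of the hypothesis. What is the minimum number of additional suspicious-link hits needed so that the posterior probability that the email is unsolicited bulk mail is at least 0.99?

4

Prior odds = 0.265/0.735 = 53/147.
Combined Bayes factor of the evidence already in hand = 6 × 0.6 × 4 = 14.4.
Odds after that evidence = (53/147) × 14.4 = 1272/245.
Target odds = 0.99/0.01 = 99.
Need 2.4ⁿ ≥ 99 ÷ (1272/245) = 8085/424.
2.4³ = 13.824 falls short of 8085/424 but 2.4⁴ = 33.1776 reaches it, so n = 4.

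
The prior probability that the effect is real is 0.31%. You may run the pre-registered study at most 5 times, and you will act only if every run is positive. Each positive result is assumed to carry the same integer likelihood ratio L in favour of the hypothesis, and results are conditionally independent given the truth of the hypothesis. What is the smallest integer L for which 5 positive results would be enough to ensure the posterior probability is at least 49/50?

Prior odds = 0.0031/0.9969 = 31/9969.
Target odds = 0.98/0.02 = 49.
Need L⁵ ≥ 49 ÷ (31/9969) = 488481/31.
6⁵ = 7776 < 488481/31 ≤ 16807 = 7⁵, so L = 7.

7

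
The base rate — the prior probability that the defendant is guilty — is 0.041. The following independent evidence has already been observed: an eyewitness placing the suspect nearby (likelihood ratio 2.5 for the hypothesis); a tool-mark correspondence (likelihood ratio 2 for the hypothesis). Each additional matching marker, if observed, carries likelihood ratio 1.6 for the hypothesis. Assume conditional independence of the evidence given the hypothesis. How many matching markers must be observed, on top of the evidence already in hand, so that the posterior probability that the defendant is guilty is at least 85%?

Prior odds = 0.041/0.959 = 41/959.
Combined Bayes factor of the evidence already in hand = 2.5 × 2 = 5.
Odds after that evidence = (41/959) × 5 = 205/959.
Target odds = 0.85/0.15 = 17/3.
Need 1.6ⁿ ≥ 17/3 ÷ (205/959) = 16303/615.
1.6⁶ = 262144/15625 falls short of 16303/615 but 1.6⁷ = 2097152/78125 reaches it, so n = 7.

7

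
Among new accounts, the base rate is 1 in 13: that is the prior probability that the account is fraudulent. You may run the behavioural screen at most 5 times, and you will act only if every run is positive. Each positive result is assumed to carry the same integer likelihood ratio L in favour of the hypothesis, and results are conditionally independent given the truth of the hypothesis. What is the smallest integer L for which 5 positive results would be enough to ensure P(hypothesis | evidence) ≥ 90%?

3

Prior odds = (1/13)/(12/13) = 1/12.
Target odds = 0.9/0.1 = 9.
Need L⁵ ≥ 9 ÷ (1/12) = 108.
2⁵ = 32 < 108 ≤ 243 = 3⁵, so L = 3.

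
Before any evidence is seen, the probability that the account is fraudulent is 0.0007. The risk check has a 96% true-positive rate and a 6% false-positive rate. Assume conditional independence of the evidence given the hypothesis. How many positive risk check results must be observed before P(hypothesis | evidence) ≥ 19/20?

Prior odds: 0.0007 ÷ 0.9993 = 7/9993.
Likelihood ratio of a positive result = 0.96/0.06 = 16.
Target odds: 0.95 ÷ 0.05 = 19.
Require 16ⁿ ≥ 19 ÷ (7/9993) = 189867/7.
16³ = 4096 falls short of 189867/7 but 16⁴ = 65536 reaches it, so n = 4.

4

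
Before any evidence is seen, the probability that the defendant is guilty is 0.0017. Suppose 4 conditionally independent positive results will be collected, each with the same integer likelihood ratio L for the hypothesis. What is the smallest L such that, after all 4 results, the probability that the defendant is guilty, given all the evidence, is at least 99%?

16

Prior odds = 0.0017/0.9983 = 17/9983.
Target odds = 0.99/0.01 = 99.
Need L⁴ ≥ 99 ÷ (17/9983) = 988317/17.
15⁴ = 50625 < 988317/17 ≤ 65536 = 16⁴, so L = 16.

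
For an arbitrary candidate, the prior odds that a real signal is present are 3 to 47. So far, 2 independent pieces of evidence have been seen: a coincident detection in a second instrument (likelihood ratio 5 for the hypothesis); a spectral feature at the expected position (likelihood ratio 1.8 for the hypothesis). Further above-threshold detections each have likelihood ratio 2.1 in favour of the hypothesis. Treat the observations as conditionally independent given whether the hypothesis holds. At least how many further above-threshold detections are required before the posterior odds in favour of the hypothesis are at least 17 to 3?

Prior odds = 3/47.
Combined Bayes factor of the evidence already in hand = 5 × 1.8 = 9.
Odds after that evidence = (3/47) × 9 = 27/47.
Target odds = 17/3.
Need 2.1ⁿ ≥ 17/3 ÷ (27/47) = 799/81.
2.1³ = 9.261 falls short of 799/81 but 2.1⁴ = 19.4481 reaches it, so n = 4.

4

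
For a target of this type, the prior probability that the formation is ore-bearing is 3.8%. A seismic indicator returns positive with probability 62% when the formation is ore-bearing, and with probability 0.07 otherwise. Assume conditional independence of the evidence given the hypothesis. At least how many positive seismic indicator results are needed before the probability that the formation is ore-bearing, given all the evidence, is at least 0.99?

Prior odds = 0.038/0.962 = 19/481.
Likelihood ratio of a positive result = 0.62/0.07 = 62/7.
Target odds: 0.99 ÷ 0.01 = 99.
Require (62/7)ⁿ ≥ 99 ÷ (19/481) = 47619/19.
(62/7)³ = 238328/343 falls short of 47619/19 but (62/7)⁴ = 14776336/2401 reaches it, so n = 4.

4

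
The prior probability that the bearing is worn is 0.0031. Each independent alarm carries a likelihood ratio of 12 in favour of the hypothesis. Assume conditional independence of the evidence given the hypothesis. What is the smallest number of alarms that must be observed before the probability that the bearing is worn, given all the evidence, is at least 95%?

Prior odds = 0.0031/0.9969 = 31/9969.
Likelihood ratio per alarm = 12.
Target posterior odds = 0.95/0.05 = 19.
Need (31/9969) × 12ⁿ ≥ 19, i.e. 12ⁿ ≥ 189411/31.
12³ = 1728 falls short of 189411/31 but 12⁴ = 20736 reaches it, so n = 4.

4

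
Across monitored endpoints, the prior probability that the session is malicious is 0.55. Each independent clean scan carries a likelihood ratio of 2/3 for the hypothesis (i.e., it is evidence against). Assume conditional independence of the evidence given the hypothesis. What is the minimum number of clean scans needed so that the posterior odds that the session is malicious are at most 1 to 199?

14

Prior odds = 0.55/0.45 = 11/9.
Likelihood ratio per clean scan = 2/3.
Target odds = 1/199.
Require (2/3)ⁿ ≤ 1/199 ÷ (11/9) = 9/2189.
(2/3)¹³ = 8192/1594323 is still above 9/2189 but (2/3)¹⁴ = 16384/4782969 is at or below it, so n = 14.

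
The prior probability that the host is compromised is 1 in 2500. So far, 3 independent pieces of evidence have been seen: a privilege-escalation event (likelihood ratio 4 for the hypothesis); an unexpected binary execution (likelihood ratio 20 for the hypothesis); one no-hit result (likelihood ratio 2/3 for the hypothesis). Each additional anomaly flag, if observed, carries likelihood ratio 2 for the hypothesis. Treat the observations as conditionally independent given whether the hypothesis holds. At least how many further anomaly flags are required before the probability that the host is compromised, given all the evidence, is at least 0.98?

Prior odds = 0.0004/0.9996 = 1/2499.
Combined Bayes factor of the evidence already in hand = 4 × 20 × (2/3) = 160/3.
Odds after that evidence = (1/2499) × 160/3 = 160/7497.
Target odds = 0.98/0.02 = 49.
Need 2ⁿ ≥ 49 ÷ (160/7497) = 2295.95625.
2¹¹ = 2048 falls short of 2295.95625 but 2¹² = 4096 reaches it, so n = 12.

12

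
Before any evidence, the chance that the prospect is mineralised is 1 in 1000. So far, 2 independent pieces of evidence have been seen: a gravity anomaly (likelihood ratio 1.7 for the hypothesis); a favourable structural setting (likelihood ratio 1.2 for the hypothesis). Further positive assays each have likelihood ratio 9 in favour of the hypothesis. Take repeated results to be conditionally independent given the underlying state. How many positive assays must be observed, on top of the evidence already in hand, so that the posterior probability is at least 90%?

4

Prior odds = 0.001/0.999 = 1/999.
Combined Bayes factor of the evidence already in hand = 1.7 × 1.2 = 2.04.
Odds after that evidence = (1/999) × 2.04 = 17/8325.
Target odds = 0.9/0.1 = 9.
Need 9ⁿ ≥ 9 ÷ (17/8325) = 74925/17.
9³ = 729 falls short of 74925/17 but 9⁴ = 6561 reaches it, so n = 4.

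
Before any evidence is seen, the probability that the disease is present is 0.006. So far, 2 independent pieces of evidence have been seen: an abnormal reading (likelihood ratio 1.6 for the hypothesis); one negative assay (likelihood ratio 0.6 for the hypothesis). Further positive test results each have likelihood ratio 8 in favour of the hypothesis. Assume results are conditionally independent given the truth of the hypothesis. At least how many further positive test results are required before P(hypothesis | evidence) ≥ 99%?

5

Prior odds = 0.006/0.994 = 3/497.
Combined Bayes factor of the evidence already in hand = 1.6 × 0.6 = 0.96.
Odds after that evidence = (3/497) × 0.96 = 72/12425.
Target odds = 0.99/0.01 = 99.
Need 8ⁿ ≥ 99 ÷ (72/12425) = 17084.375.
8⁴ = 4096 falls short of 17084.375 but 8⁵ = 32768 reaches it, so n = 5.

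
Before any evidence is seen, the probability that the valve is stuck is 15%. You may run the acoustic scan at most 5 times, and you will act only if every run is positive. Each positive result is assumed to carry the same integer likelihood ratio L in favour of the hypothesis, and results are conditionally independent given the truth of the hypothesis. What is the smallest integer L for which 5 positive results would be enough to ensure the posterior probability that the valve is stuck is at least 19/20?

Prior odds = 0.15/0.85 = 3/17.
Target odds = 0.95/0.05 = 19.
Need L⁵ ≥ 19 ÷ (3/17) = 323/3.
2⁵ = 32 < 323/3 ≤ 243 = 3⁵, so L = 3.

3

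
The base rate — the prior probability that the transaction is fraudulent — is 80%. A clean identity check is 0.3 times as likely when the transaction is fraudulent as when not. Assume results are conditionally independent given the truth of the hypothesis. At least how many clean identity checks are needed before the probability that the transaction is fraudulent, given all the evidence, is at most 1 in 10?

Prior odds: 0.8 ÷ 0.2 = 4.
Likelihood ratio per clean identity check = 0.3.
Target posterior odds = 0.1/0.9 = 1/9.
Need 4 × 0.3ⁿ ≤ 1/9, i.e. 0.3ⁿ ≤ 1/36.
0.3² = 0.09 is still above 1/36 but 0.3³ = 0.027 is at or below it, so n = 3.

3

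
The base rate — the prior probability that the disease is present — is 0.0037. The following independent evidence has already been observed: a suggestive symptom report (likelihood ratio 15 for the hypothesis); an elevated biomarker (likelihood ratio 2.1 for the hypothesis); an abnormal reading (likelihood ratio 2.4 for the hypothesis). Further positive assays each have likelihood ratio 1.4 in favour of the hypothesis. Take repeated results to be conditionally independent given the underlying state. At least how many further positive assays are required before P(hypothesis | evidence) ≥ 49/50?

16

Prior odds = 0.0037/0.9963 = 37/9963.
Combined Bayes factor of the evidence already in hand = 15 × 2.1 × 2.4 = 75.6.
Odds after that evidence = (37/9963) × 75.6 = 518/1845.
Target odds = 0.98/0.02 = 49.
Need 1.4ⁿ ≥ 49 ÷ (518/1845) = 12915/74.
1.4¹⁵ ≈155.568 falls short of 12915/74 but 1.4¹⁶ ≈217.795 reaches it, so n = 16.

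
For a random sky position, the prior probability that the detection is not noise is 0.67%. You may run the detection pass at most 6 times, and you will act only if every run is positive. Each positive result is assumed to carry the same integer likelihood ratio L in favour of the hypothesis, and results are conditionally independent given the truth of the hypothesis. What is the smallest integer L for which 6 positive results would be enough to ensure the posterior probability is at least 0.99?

Prior odds = 0.0067/0.9933 = 67/9933.
Target odds = 0.99/0.01 = 99.
Need L⁶ ≥ 99 ÷ (67/9933) = 983367/67.
4⁶ = 4096 < 983367/67 ≤ 15625 = 5⁶, so L = 5.

5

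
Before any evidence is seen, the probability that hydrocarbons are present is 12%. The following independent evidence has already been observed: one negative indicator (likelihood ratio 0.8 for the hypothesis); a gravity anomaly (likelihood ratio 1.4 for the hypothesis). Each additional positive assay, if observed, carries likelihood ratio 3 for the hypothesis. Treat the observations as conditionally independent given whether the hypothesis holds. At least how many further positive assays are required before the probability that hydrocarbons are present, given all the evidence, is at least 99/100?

6

Prior odds = 0.12/0.88 = 3/22.
Combined Bayes factor of the evidence already in hand = 0.8 × 1.4 = 1.12.
Odds after that evidence = (3/22) × 1.12 = 42/275.
Target odds = 0.99/0.01 = 99.
Need 3ⁿ ≥ 99 ÷ (42/275) = 9075/14.
3⁵ = 243 falls short of 9075/14 but 3⁶ = 729 reaches it, so n = 6.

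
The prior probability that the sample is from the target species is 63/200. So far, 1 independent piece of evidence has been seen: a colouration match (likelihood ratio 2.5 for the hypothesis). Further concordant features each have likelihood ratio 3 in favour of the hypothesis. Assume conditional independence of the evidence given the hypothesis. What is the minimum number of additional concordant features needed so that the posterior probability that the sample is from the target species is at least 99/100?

Prior odds = 0.315/0.685 = 63/137.
Bayes factor of the evidence already in hand = 2.5.
Odds after that evidence = (63/137) × 2.5 = 315/274.
Target odds = 0.99/0.01 = 99.
Need 3ⁿ ≥ 99 ÷ (315/274) = 3014/35.
3⁴ = 81 falls short of 3014/35 but 3⁵ = 243 reaches it, so n = 5.

5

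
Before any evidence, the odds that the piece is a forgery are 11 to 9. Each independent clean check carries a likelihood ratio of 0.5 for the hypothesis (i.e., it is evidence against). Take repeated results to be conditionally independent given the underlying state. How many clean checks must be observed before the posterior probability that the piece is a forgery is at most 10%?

4

Prior odds = 11/9.
Likelihood ratio per clean check = 0.5.
Target odds: 0.1 ÷ 0.9 = 1/9.
Need (11/9) × 0.5ⁿ ≤ 1/9, i.e. 0.5ⁿ ≤ 1/11.
0.5³ = 0.125 is still above 1/11 but 0.5⁴ = 0.0625 is at or below it, so n = 4.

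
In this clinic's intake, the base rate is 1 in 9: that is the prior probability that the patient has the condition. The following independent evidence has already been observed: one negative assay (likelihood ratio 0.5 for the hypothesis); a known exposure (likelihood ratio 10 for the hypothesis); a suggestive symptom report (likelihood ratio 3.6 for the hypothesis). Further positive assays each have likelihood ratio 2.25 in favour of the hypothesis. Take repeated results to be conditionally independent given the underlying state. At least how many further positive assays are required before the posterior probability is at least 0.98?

Prior odds = (1/9)/(8/9) = 0.125.
Combined Bayes factor of the evidence already in hand = 0.5 × 10 × 3.6 = 18.
Odds after that evidence = 0.125 × 18 = 2.25.
Target odds = 0.98/0.02 = 49.
Need 2.25ⁿ ≥ 49 ÷ 2.25 = 196/9.
2.25³ = 11.390625 falls short of 196/9 but 2.25⁴ = 25.62890625 reaches it, so n = 4.

4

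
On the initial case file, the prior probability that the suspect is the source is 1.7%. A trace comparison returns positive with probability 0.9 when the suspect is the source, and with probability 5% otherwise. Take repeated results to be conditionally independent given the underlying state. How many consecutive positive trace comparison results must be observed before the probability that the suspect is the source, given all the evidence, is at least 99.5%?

Prior odds = 0.017/0.983 = 17/983.
Likelihood ratio of a positive result = 0.9/0.05 = 18.
Target posterior odds = 0.995/0.005 = 199.
Require 18ⁿ ≥ 199 ÷ (17/983) = 195617/17.
18³ = 5832 falls short of 195617/17 but 18⁴ = 104976 reaches it, so n = 4.

4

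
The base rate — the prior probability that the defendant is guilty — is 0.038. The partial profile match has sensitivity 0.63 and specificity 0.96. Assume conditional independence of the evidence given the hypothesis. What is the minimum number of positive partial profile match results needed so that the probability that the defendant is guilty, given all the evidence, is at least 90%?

2

Prior odds: 0.038 ÷ 0.962 = 19/481.
False-positive rate = 1 − 0.96 = 0.04; likelihood ratio of a positive = 0.63/0.04 = 15.75.
Target posterior odds = 0.9/0.1 = 9.
Need (19/481) × 15.75ⁿ ≥ 9, i.e. 15.75ⁿ ≥ 4329/19.
15.75¹ = 15.75 falls short of 4329/19 but 15.75² = 248.0625 reaches it, so n = 2.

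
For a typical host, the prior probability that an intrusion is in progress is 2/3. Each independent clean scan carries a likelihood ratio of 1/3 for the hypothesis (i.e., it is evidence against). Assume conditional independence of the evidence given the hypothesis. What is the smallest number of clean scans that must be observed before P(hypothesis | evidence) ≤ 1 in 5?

2

Prior odds = (2/3)/(1/3) = 2.
Likelihood ratio per clean scan = 1/3.
Target posterior odds = 0.2/0.8 = 0.25.
Require (1/3)ⁿ ≤ 0.25 ÷ 2 = 0.125.
(1/3)¹ = 1/3 is still above 0.125 but (1/3)² = 1/9 is at or below it, so n = 2.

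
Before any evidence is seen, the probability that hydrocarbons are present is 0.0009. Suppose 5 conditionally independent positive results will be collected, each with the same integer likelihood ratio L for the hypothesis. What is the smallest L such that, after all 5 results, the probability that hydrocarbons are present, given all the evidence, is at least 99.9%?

17

Prior odds = 0.0009/0.9991 = 9/9991.
Target odds = 0.999/0.001 = 999.
Need L⁵ ≥ 999 ÷ (9/9991) = 1109001.
16⁵ = 1048576 < 1109001 ≤ 1419857 = 17⁵, so L = 17.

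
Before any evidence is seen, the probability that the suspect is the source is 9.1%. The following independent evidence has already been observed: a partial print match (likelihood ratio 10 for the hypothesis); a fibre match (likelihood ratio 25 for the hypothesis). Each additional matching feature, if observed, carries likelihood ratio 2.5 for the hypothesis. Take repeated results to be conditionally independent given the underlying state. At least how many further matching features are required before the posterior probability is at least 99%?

Prior odds = 0.091/0.909 = 91/909.
Combined Bayes factor of the evidence already in hand = 10 × 25 = 250.
Odds after that evidence = (91/909) × 250 = 22750/909.
Target odds = 0.99/0.01 = 99.
Need 2.5ⁿ ≥ 99 ÷ (22750/909) = 89991/22750.
2.5¹ = 2.5 falls short of 89991/22750 but 2.5² = 6.25 reaches it, so n = 2.

2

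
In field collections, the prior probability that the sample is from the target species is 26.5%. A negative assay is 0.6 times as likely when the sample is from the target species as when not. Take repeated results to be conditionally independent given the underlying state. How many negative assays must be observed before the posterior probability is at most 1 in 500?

Prior odds: 0.265 ÷ 0.735 = 53/147.
Likelihood ratio per negative assay = 0.6.
Target odds: 0.002 ÷ 0.998 = 1/499.
Require 0.6ⁿ ≤ 1/499 ÷ (53/147) = 147/26447.
0.6¹⁰ = 59049/9765625 is still above 147/26447 but 0.6¹¹ = 177147/48828125 is at or below it, so n = 11.

11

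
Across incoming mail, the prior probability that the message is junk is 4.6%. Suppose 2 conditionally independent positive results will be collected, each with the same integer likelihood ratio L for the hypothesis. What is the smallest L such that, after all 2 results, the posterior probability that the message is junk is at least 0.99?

46

Prior odds = 0.046/0.954 = 23/477.
Target odds = 0.99/0.01 = 99.
Need L² ≥ 99 ÷ (23/477) = 47223/23.
45² = 2025 < 47223/23 ≤ 2116 = 46², so L = 46.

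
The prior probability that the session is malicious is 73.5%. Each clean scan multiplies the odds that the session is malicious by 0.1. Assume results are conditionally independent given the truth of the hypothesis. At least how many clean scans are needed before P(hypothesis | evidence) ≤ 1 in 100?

3

Prior odds: 0.735 ÷ 0.265 = 147/53.
Likelihood ratio per clean scan = 0.1.
Target posterior odds = 0.01/0.99 = 1/99.
Require 0.1ⁿ ≤ 1/99 ÷ (147/53) = 53/14553.
0.1² = 0.01 is still above 53/14553 but 0.1³ = 0.001 is at or below it, so n = 3.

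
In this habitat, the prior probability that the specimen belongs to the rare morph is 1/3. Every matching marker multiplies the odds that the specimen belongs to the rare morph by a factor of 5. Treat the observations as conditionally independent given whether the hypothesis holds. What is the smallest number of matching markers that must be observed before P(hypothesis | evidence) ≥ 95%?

Prior odds: (1/3) ÷ (2/3) = 0.5.
Likelihood ratio per matching marker = 5.
Target odds: 0.95 ÷ 0.05 = 19.
Require 5ⁿ ≥ 19 ÷ 0.5 = 38.
5² = 25 falls short of 38 but 5³ = 125 reaches it, so n = 3.

3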